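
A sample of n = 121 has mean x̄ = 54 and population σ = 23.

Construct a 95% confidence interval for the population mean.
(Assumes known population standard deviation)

Answer: (49.9018, 58.0982)

Derivation:
Confidence level: 95%, α = 0.05
z_0.025 = 1.960
SE = σ/√n = 23/√121 = 2.0909
Margin of error = 1.960 × 2.0909 = 4.0982
CI: x̄ ± margin = 54 ± 4.0982
CI: (49.9018, 58.0982)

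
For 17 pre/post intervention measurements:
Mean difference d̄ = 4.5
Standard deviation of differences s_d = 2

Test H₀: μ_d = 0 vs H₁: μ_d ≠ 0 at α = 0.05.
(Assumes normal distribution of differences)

df = n - 1 = 16
SE = s_d/√n = 2/√17 = 0.4851
t = d̄/SE = 4.5/0.4851 = 9.2764
Critical value: t_{0.025,16} = ±2.120
p-value < 0.0001
Decision: reject H₀

Answer: t = 9.2764, reject H₀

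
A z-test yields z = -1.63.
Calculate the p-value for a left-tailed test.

For z = -1.63:
p = P(Z < -1.63) = Φ(-1.63) = 0.0516

Answer: p-value ≈ 0.0516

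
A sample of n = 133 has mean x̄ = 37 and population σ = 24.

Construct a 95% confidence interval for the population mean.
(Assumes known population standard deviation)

Confidence level: 95%, α = 0.05
z_0.025 = 1.960
SE = σ/√n = 24/√133 = 2.0811
Margin of error = 1.960 × 2.0811 = 4.0790
CI: x̄ ± margin = 37 ± 4.0790
CI: (32.9210, 41.0790)

Answer: (32.9210, 41.0790)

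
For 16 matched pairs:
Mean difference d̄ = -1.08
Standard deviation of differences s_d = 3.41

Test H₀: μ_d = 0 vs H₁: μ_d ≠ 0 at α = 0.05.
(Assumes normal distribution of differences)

Answer: t = -1.2669, fail to reject H₀

Derivation:
df = n - 1 = 15
SE = s_d/√n = 3.41/√16 = 0.8525
t = d̄/SE = -1.08/0.8525 = -1.2669
Critical value: t_{0.025,15} = ±2.131
p-value ≈ 0.2245
Decision: fail to reject H₀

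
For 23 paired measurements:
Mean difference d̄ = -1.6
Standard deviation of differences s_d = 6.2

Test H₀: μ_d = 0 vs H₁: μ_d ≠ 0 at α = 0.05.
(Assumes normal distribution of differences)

Answer: t = -1.2376, fail to reject H₀

Derivation:
df = n - 1 = 22
SE = s_d/√n = 6.2/√23 = 1.2928
t = d̄/SE = -1.6/1.2928 = -1.2376
Critical value: t_{0.025,22} = ±2.074
p-value ≈ 0.2289
Decision: fail to reject H₀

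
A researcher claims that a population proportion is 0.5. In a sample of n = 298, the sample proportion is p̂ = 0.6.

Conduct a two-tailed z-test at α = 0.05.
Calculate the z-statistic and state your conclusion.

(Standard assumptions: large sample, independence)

Answer: z = 3.4526, reject H₀

Derivation:
H₀: p = 0.5, H₁: p ≠ 0.5
Standard error: SE = √(p₀(1-p₀)/n) = √(0.5×0.5/298) = 0.028964
z-statistic: z = (p̂ - p₀)/SE = (0.6 - 0.5)/0.028964 = 3.4526
Critical value: z_0.025 = ±1.960
p-value = 0.0006
Decision: reject H₀ at α = 0.05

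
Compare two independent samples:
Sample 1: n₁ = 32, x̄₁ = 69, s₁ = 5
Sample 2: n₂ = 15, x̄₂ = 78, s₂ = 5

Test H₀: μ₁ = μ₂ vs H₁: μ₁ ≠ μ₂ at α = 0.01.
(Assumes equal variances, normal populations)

Pooled variance: s²_p = [31×5² + 14×5²]/(45) = 25.0000
s_p = 5.0000
SE = s_p×√(1/n₁ + 1/n₂) = 5.0000×√(1/32 + 1/15) = 1.5646
t = (x̄₁ - x̄₂)/SE = (69 - 78)/1.5646 = -5.7523
df = 45, t-critical = ±2.690
Decision: reject H₀

Answer: t = -5.7523, reject H₀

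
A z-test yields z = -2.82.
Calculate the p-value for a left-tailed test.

Answer: p-value ≈ 0.0024

Derivation:
For z = -2.82:
p = P(Z < -2.82) = Φ(-2.82) = 0.0024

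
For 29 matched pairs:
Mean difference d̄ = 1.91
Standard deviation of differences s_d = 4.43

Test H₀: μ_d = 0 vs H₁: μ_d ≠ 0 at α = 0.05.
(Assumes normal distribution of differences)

Answer: t = 2.3219, reject H₀

Derivation:
df = n - 1 = 28
SE = s_d/√n = 4.43/√29 = 0.8226
t = d̄/SE = 1.91/0.8226 = 2.3219
Critical value: t_{0.025,28} = ±2.048
p-value ≈ 0.0277
Decision: reject H₀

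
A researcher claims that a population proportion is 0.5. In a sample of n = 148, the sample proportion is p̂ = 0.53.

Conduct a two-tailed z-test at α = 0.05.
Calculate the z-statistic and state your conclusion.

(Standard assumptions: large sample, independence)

H₀: p = 0.5, H₁: p ≠ 0.5
Standard error: SE = √(p₀(1-p₀)/n) = √(0.5×0.5/148) = 0.041100
z-statistic: z = (p̂ - p₀)/SE = (0.53 - 0.5)/0.041100 = 0.7299
Critical value: z_0.025 = ±1.960
p-value = 0.4655
Decision: fail to reject H₀ at α = 0.05

Answer: z = 0.7299, fail to reject H₀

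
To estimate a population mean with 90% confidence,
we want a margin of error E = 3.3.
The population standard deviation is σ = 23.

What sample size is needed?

Answer: n = 132

Derivation:
z_0.05 = 1.645
n = (z×σ/E)² = (1.645×23/3.3)²
n = 131.4497
Round up: n = 132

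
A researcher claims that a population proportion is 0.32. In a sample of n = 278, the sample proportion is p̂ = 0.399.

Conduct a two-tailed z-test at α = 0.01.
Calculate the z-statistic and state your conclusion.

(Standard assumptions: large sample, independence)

H₀: p = 0.32, H₁: p ≠ 0.32
Standard error: SE = √(p₀(1-p₀)/n) = √(0.32×0.68/278) = 0.027977
z-statistic: z = (p̂ - p₀)/SE = (0.399 - 0.32)/0.027977 = 2.8237
Critical value: z_0.005 = ±2.576
p-value = 0.0047
Decision: reject H₀ at α = 0.01

Answer: z = 2.8237, reject H₀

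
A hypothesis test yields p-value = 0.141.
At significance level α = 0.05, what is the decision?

Compare p-value to α:
0.141 ≥ 0.05
Decision: fail to reject H₀

Answer: fail to reject H₀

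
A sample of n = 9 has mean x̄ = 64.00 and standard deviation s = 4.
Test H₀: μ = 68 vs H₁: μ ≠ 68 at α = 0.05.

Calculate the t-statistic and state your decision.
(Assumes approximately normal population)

Answer: t = -3.0001, reject H₀

Derivation:
df = n - 1 = 8
SE = s/√n = 4/√9 = 1.3333
t = (x̄ - μ₀)/SE = (64.00 - 68)/1.3333 = -3.0001
Critical value: t_{0.025,8} = ±2.306
p-value ≈ 0.0171
Decision: reject H₀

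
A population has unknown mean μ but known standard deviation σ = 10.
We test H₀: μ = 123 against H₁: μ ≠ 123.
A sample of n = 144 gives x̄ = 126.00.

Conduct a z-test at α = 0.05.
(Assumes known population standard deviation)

Answer: z = 3.6001, reject H₀

Derivation:
Standard error: SE = σ/√n = 10/√144 = 0.8333
z-statistic: z = (x̄ - μ₀)/SE = (126.00 - 123)/0.8333 = 3.6001
Critical value: ±1.960
p-value = 0.0003
Decision: reject H₀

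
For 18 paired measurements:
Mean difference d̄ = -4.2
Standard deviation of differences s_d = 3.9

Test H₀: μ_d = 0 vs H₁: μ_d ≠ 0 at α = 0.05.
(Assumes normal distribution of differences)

df = n - 1 = 17
SE = s_d/√n = 3.9/√18 = 0.9192
t = d̄/SE = -4.2/0.9192 = -4.5692
Critical value: t_{0.025,17} = ±2.110
p-value ≈ 0.0003
Decision: reject H₀

Answer: t = -4.5692, reject H₀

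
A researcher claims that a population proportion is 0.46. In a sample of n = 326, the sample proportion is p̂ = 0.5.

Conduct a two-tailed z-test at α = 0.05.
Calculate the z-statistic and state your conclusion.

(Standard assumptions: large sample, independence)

H₀: p = 0.46, H₁: p ≠ 0.46
Standard error: SE = √(p₀(1-p₀)/n) = √(0.46×0.54/326) = 0.027604
z-statistic: z = (p̂ - p₀)/SE = (0.5 - 0.46)/0.027604 = 1.4491
Critical value: z_0.025 = ±1.960
p-value = 0.1473
Decision: fail to reject H₀ at α = 0.05

Answer: z = 1.4491, fail to reject H₀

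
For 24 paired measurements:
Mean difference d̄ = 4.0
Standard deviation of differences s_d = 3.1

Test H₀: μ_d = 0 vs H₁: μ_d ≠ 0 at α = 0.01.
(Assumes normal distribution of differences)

Answer: t = 6.3211, reject H₀

Derivation:
df = n - 1 = 23
SE = s_d/√n = 3.1/√24 = 0.6328
t = d̄/SE = 4.0/0.6328 = 6.3211
Critical value: t_{0.005,23} = ±2.807
p-value < 0.0001
Decision: reject H₀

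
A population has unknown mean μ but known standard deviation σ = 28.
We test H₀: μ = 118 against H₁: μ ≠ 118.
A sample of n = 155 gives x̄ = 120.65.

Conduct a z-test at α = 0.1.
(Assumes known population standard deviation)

Standard error: SE = σ/√n = 28/√155 = 2.2490
z-statistic: z = (x̄ - μ₀)/SE = (120.65 - 118)/2.2490 = 1.1783
Critical value: ±1.645
p-value = 0.2387
Decision: fail to reject H₀

Answer: z = 1.1783, fail to reject H₀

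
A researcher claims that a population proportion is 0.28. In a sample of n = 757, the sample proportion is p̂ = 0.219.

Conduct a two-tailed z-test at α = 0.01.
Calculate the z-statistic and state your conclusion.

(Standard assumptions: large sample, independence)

H₀: p = 0.28, H₁: p ≠ 0.28
Standard error: SE = √(p₀(1-p₀)/n) = √(0.28×0.72/757) = 0.016319
z-statistic: z = (p̂ - p₀)/SE = (0.219 - 0.28)/0.016319 = -3.7380
Critical value: z_0.005 = ±2.576
p-value = 0.0002
Decision: reject H₀ at α = 0.01

Answer: z = -3.7380, reject H₀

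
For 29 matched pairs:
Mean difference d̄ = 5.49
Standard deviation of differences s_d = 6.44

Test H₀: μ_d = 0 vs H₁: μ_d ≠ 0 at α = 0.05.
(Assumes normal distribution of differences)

Answer: t = 4.5907, reject H₀

Derivation:
df = n - 1 = 28
SE = s_d/√n = 6.44/√29 = 1.1959
t = d̄/SE = 5.49/1.1959 = 4.5907
Critical value: t_{0.025,28} = ±2.048
p-value ≈ 0.0001
Decision: reject H₀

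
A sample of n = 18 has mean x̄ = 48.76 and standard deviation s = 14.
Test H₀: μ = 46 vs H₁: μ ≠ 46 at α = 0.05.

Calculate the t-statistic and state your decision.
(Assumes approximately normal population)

Answer: t = 0.8364, fail to reject H₀

Derivation:
df = n - 1 = 17
SE = s/√n = 14/√18 = 3.2998
t = (x̄ - μ₀)/SE = (48.76 - 46)/3.2998 = 0.8364
Critical value: t_{0.025,17} = ±2.110
p-value ≈ 0.4145
Decision: fail to reject H₀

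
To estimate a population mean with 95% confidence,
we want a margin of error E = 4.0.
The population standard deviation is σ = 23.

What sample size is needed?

Answer: n = 128

Derivation:
z_0.025 = 1.960
n = (z×σ/E)² = (1.960×23/4.0)²
n = 127.0129
Round up: n = 128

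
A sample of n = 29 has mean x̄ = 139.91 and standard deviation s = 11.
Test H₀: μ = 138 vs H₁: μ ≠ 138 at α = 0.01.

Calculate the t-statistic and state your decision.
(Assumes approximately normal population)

df = n - 1 = 28
SE = s/√n = 11/√29 = 2.0426
t = (x̄ - μ₀)/SE = (139.91 - 138)/2.0426 = 0.9351
Critical value: t_{0.005,28} = ±2.763
p-value ≈ 0.3577
Decision: fail to reject H₀

Answer: t = 0.9351, fail to reject H₀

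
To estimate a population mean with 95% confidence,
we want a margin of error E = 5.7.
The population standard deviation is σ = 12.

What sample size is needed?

Answer: n = 18

Derivation:
z_0.025 = 1.960
n = (z×σ/E)² = (1.960×12/5.7)²
n = 17.0265
Round up: n = 18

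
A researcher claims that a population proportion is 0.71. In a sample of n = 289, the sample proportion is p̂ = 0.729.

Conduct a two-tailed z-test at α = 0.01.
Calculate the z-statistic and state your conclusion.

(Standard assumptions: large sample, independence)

Answer: z = 0.7118, fail to reject H₀

Derivation:
H₀: p = 0.71, H₁: p ≠ 0.71
Standard error: SE = √(p₀(1-p₀)/n) = √(0.71×0.29/289) = 0.026692
z-statistic: z = (p̂ - p₀)/SE = (0.729 - 0.71)/0.026692 = 0.7118
Critical value: z_0.005 = ±2.576
p-value = 0.4766
Decision: fail to reject H₀ at α = 0.01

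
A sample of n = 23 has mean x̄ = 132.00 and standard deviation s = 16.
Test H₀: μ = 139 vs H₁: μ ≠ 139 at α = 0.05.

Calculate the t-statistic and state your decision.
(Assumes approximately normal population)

Answer: t = -2.0982, reject H₀

Derivation:
df = n - 1 = 22
SE = s/√n = 16/√23 = 3.3362
t = (x̄ - μ₀)/SE = (132.00 - 139)/3.3362 = -2.0982
Critical value: t_{0.025,22} = ±2.074
p-value ≈ 0.0476
Decision: reject H₀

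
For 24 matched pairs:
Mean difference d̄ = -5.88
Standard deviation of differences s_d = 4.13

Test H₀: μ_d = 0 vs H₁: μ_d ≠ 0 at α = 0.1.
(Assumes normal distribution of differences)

Answer: t = -6.9751, reject H₀

Derivation:
df = n - 1 = 23
SE = s_d/√n = 4.13/√24 = 0.8430
t = d̄/SE = -5.88/0.8430 = -6.9751
Critical value: t_{0.05,23} = ±1.714
p-value < 0.0001
Decision: reject H₀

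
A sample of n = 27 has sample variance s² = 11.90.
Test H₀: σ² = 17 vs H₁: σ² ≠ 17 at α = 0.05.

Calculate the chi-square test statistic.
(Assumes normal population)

Answer: χ² = 18.2000, fail to reject H₀

Derivation:
df = n - 1 = 26
χ² = (n-1)s²/σ₀² = 26×11.90/17 = 18.2000
Critical values: χ²_{0.975,26} = 13.844, χ²_{0.025,26} = 41.923
Rejection region: χ² < 13.844 or χ² > 41.923
Decision: fail to reject H₀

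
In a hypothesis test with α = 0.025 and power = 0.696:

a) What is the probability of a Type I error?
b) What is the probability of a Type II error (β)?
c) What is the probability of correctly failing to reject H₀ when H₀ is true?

a) Type I error probability = α = 0.025
b) Power = P(reject H₀ | H₁ true) = 1 - β = 0.696, so Type II error probability = β = 1 - Power = 0.304
c) P(fail to reject H₀ | H₀ true) = 1 - α = 0.975

Answer: a) 0.025, b) 0.304, c) 0.975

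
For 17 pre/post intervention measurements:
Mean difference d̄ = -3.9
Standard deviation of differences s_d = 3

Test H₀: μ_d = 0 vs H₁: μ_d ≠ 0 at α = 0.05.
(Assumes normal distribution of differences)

Answer: t = -5.3601, reject H₀

Derivation:
df = n - 1 = 16
SE = s_d/√n = 3/√17 = 0.7276
t = d̄/SE = -3.9/0.7276 = -5.3601
Critical value: t_{0.025,16} = ±2.120
p-value ≈ 0.0001
Decision: reject H₀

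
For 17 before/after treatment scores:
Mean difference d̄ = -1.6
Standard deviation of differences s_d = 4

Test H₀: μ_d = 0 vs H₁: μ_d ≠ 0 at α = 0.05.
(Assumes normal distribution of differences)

Answer: t = -1.6493, fail to reject H₀

Derivation:
df = n - 1 = 16
SE = s_d/√n = 4/√17 = 0.9701
t = d̄/SE = -1.6/0.9701 = -1.6493
Critical value: t_{0.025,16} = ±2.120
p-value ≈ 0.1186
Decision: fail to reject H₀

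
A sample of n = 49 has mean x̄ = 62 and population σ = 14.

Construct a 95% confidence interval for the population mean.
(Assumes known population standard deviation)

Confidence level: 95%, α = 0.05
z_0.025 = 1.960
SE = σ/√n = 14/√49 = 2.0000
Margin of error = 1.960 × 2.0000 = 3.9200
CI: x̄ ± margin = 62 ± 3.9200
CI: (58.0800, 65.9200)

Answer: (58.0800, 65.9200)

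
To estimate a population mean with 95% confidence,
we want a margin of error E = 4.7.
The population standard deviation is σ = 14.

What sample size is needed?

Answer: n = 35

Derivation:
z_0.025 = 1.960
n = (z×σ/E)² = (1.960×14/4.7)²
n = 34.0857
Round up: n = 35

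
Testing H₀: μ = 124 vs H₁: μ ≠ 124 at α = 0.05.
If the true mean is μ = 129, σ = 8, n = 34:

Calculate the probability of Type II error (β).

Answer: β ≈ 0.0461

Derivation:
SE = σ/√n = 8/√34 = 1.3720
Critical values: μ₀ ± z_0.025×SE = 124 ± 1.960×1.3720
Acceptance region: (121.3109, 126.6891)
Under H₁ (μ = 129): z_high = (126.6891 - 129)/1.3720 = -1.6843, z_low = (121.3109 - 129)/1.3720 = -5.6043
β = P(not reject | H₁) = Φ(-1.6843) - Φ(-5.6043) ≈ 0.0461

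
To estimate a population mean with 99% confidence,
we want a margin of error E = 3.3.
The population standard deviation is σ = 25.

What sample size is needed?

z_0.005 = 2.576
n = (z×σ/E)² = (2.576×25/3.3)²
n = 380.8411
Round up: n = 381

Answer: n = 381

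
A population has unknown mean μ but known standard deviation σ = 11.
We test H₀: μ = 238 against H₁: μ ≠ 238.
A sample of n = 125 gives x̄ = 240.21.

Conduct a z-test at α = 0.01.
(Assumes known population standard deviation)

Answer: z = 2.2462, fail to reject H₀

Derivation:
Standard error: SE = σ/√n = 11/√125 = 0.9839
z-statistic: z = (x̄ - μ₀)/SE = (240.21 - 238)/0.9839 = 2.2462
Critical value: ±2.576
p-value = 0.0247
Decision: fail to reject H₀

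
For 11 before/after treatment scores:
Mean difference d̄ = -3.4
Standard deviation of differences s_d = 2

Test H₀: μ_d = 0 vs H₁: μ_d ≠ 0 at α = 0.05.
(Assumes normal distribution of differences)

df = n - 1 = 10
SE = s_d/√n = 2/√11 = 0.6030
t = d̄/SE = -3.4/0.6030 = -5.6385
Critical value: t_{0.025,10} = ±2.228
p-value ≈ 0.0002
Decision: reject H₀

Answer: t = -5.6385, reject H₀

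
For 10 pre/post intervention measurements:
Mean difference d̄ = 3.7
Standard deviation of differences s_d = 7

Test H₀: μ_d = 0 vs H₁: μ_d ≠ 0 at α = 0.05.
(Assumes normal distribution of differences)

Answer: t = 1.6715, fail to reject H₀

Derivation:
df = n - 1 = 9
SE = s_d/√n = 7/√10 = 2.2136
t = d̄/SE = 3.7/2.2136 = 1.6715
Critical value: t_{0.025,9} = ±2.262
p-value ≈ 0.1290
Decision: fail to reject H₀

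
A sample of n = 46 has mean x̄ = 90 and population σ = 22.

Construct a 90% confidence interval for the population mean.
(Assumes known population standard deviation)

Answer: (84.6641, 95.3359)

Derivation:
Confidence level: 90%, α = 0.1
z_0.05 = 1.645
SE = σ/√n = 22/√46 = 3.2437
Margin of error = 1.645 × 3.2437 = 5.3359
CI: x̄ ± margin = 90 ± 5.3359
CI: (84.6641, 95.3359)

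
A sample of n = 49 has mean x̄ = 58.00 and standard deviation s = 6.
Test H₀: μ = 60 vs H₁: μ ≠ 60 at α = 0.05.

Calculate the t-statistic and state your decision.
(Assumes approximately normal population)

Answer: t = -2.3335, reject H₀

Derivation:
df = n - 1 = 48
SE = s/√n = 6/√49 = 0.8571
t = (x̄ - μ₀)/SE = (58.00 - 60)/0.8571 = -2.3335
Critical value: t_{0.025,48} = ±2.011
p-value ≈ 0.0239
Decision: reject H₀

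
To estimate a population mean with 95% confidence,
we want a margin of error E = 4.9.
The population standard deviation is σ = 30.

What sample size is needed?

Answer: n = 144

Derivation:
z_0.025 = 1.960
n = (z×σ/E)² = (1.960×30/4.9)²
n = 144.0000
Already a whole number: n = 144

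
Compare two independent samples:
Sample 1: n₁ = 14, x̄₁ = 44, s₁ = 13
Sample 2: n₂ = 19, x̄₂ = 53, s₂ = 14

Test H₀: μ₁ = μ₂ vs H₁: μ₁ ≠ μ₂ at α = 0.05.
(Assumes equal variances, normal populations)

Answer: t = -1.8802, fail to reject H₀

Derivation:
Pooled variance: s²_p = [13×13² + 18×14²]/(31) = 184.6774
s_p = 13.5896
SE = s_p×√(1/n₁ + 1/n₂) = 13.5896×√(1/14 + 1/19) = 4.7866
t = (x̄₁ - x̄₂)/SE = (44 - 53)/4.7866 = -1.8802
df = 31, t-critical = ±2.040
Decision: fail to reject H₀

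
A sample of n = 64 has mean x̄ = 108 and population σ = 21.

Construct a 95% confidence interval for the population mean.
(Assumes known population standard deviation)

Answer: (102.8550, 113.1450)

Derivation:
Confidence level: 95%, α = 0.05
z_0.025 = 1.960
SE = σ/√n = 21/√64 = 2.6250
Margin of error = 1.960 × 2.6250 = 5.1450
CI: x̄ ± margin = 108 ± 5.1450
CI: (102.8550, 113.1450)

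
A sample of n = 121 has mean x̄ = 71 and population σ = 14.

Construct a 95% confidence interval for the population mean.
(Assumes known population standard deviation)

Confidence level: 95%, α = 0.05
z_0.025 = 1.960
SE = σ/√n = 14/√121 = 1.2727
Margin of error = 1.960 × 1.2727 = 2.4945
CI: x̄ ± margin = 71 ± 2.4945
CI: (68.5055, 73.4945)

Answer: (68.5055, 73.4945)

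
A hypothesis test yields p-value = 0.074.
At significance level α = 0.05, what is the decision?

Compare p-value to α:
0.074 ≥ 0.05
Decision: fail to reject H₀

Answer: fail to reject H₀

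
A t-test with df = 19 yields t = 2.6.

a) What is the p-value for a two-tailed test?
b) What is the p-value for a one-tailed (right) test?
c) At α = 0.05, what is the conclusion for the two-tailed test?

Answer: a) 0.0176, b) 0.0088, c) reject H₀

Derivation:
Using t-distribution with df = 19:
a) Two-tailed: p = 2×P(T > 2.6) = 0.0176
b) One-tailed: p = P(T > 2.6) = 0.0088
c) 0.0176 < 0.05, reject H₀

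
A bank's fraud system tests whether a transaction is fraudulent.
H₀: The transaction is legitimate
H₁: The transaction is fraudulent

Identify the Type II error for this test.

Answer: Allowing a fraudulent transaction to go through

Derivation:
Type I error: rejecting H₀ when it is actually true (false positive).
Type II error: failing to reject H₀ when H₁ is actually true (false negative).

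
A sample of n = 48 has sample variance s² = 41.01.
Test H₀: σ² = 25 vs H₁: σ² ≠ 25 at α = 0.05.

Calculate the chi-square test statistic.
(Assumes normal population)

Answer: χ² = 77.0988, reject H₀

Derivation:
df = n - 1 = 47
χ² = (n-1)s²/σ₀² = 47×41.01/25 = 77.0988
Critical values: χ²_{0.975,47} = 29.956, χ²_{0.025,47} = 67.821
Rejection region: χ² < 29.956 or χ² > 67.821
Decision: reject H₀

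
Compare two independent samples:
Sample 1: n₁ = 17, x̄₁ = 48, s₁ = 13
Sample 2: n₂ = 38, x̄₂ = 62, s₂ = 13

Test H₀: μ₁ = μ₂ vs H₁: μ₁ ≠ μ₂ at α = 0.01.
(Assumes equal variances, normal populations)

Pooled variance: s²_p = [16×13² + 37×13²]/(53) = 169.0000
s_p = 13.0000
SE = s_p×√(1/n₁ + 1/n₂) = 13.0000×√(1/17 + 1/38) = 3.7932
t = (x̄₁ - x̄₂)/SE = (48 - 62)/3.7932 = -3.6908
df = 53, t-critical = ±2.672
Decision: reject H₀

Answer: t = -3.6908, reject H₀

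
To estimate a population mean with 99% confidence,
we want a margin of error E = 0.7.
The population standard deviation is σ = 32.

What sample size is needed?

z_0.005 = 2.576
n = (z×σ/E)² = (2.576×32/0.7)²
n = 13867.4176
Round up: n = 13868

Answer: n = 13868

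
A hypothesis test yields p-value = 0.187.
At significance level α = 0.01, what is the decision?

Compare p-value to α:
0.187 ≥ 0.01
Decision: fail to reject H₀

Answer: fail to reject H₀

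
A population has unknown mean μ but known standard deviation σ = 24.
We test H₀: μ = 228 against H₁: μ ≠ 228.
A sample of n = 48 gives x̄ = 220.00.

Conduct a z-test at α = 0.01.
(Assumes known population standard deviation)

Standard error: SE = σ/√n = 24/√48 = 3.4641
z-statistic: z = (x̄ - μ₀)/SE = (220.00 - 228)/3.4641 = -2.3094
Critical value: ±2.576
p-value = 0.0209
Decision: fail to reject H₀

Answer: z = -2.3094, fail to reject H₀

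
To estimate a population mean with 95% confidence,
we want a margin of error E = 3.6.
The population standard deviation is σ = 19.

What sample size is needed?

z_0.025 = 1.960
n = (z×σ/E)² = (1.960×19/3.6)²
n = 107.0075
Round up: n = 108

Answer: n = 108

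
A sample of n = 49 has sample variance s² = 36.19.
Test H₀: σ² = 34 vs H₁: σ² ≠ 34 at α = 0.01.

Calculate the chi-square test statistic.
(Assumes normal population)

Answer: χ² = 51.0918, fail to reject H₀

Derivation:
df = n - 1 = 48
χ² = (n-1)s²/σ₀² = 48×36.19/34 = 51.0918
Critical values: χ²_{0.995,48} = 26.511, χ²_{0.005,48} = 76.969
Rejection region: χ² < 26.511 or χ² > 76.969
Decision: fail to reject H₀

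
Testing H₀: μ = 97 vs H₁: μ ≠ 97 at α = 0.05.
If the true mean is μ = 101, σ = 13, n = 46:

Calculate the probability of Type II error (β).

SE = σ/√n = 13/√46 = 1.9167
Critical values: μ₀ ± z_0.025×SE = 97 ± 1.960×1.9167
Acceptance region: (93.2433, 100.7567)
Under H₁ (μ = 101): z_high = (100.7567 - 101)/1.9167 = -0.1269, z_low = (93.2433 - 101)/1.9167 = -4.0469
β = P(not reject | H₁) = Φ(-0.1269) - Φ(-4.0469) ≈ 0.4495

Answer: β ≈ 0.4495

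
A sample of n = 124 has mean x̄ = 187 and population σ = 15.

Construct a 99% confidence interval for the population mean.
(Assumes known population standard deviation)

Confidence level: 99%, α = 0.01
z_0.005 = 2.576
SE = σ/√n = 15/√124 = 1.3470
Margin of error = 2.576 × 1.3470 = 3.4699
CI: x̄ ± margin = 187 ± 3.4699
CI: (183.5301, 190.4699)

Answer: (183.5301, 190.4699)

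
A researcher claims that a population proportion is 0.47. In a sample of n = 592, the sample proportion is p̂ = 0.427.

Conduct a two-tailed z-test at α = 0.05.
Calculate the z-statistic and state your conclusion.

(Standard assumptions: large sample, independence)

Answer: z = -2.0962, reject H₀

Derivation:
H₀: p = 0.47, H₁: p ≠ 0.47
Standard error: SE = √(p₀(1-p₀)/n) = √(0.47×0.53/592) = 0.020513
z-statistic: z = (p̂ - p₀)/SE = (0.427 - 0.47)/0.020513 = -2.0962
Critical value: z_0.025 = ±1.960
p-value = 0.0361
Decision: reject H₀ at α = 0.05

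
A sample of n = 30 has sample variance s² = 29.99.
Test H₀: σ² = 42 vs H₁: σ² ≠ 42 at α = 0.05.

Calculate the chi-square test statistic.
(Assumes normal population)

df = n - 1 = 29
χ² = (n-1)s²/σ₀² = 29×29.99/42 = 20.7074
Critical values: χ²_{0.975,29} = 16.047, χ²_{0.025,29} = 45.722
Rejection region: χ² < 16.047 or χ² > 45.722
Decision: fail to reject H₀

Answer: χ² = 20.7074, fail to reject H₀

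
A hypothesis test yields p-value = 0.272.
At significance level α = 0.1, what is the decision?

Compare p-value to α:
0.272 ≥ 0.1
Decision: fail to reject H₀

Answer: fail to reject H₀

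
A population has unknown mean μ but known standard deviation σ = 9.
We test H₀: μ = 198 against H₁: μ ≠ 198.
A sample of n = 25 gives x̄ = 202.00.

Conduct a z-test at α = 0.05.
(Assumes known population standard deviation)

Answer: z = 2.2222, reject H₀

Derivation:
Standard error: SE = σ/√n = 9/√25 = 1.8000
z-statistic: z = (x̄ - μ₀)/SE = (202.00 - 198)/1.8000 = 2.2222
Critical value: ±1.960
p-value = 0.0263
Decision: reject H₀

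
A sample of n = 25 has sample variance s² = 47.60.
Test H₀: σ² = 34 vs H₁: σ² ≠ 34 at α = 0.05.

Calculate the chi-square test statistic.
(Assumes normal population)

df = n - 1 = 24
χ² = (n-1)s²/σ₀² = 24×47.60/34 = 33.6000
Critical values: χ²_{0.975,24} = 12.401, χ²_{0.025,24} = 39.364
Rejection region: χ² < 12.401 or χ² > 39.364
Decision: fail to reject H₀

Answer: χ² = 33.6000, fail to reject H₀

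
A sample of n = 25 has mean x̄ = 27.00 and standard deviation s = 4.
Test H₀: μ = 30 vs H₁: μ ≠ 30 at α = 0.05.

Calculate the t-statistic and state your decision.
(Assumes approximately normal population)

Answer: t = -3.7500, reject H₀

Derivation:
df = n - 1 = 24
SE = s/√n = 4/√25 = 0.8000
t = (x̄ - μ₀)/SE = (27.00 - 30)/0.8000 = -3.7500
Critical value: t_{0.025,24} = ±2.064
p-value ≈ 0.0010
Decision: reject H₀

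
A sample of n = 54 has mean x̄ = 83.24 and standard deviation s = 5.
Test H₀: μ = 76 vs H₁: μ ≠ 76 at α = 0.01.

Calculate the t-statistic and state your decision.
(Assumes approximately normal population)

Answer: t = 10.6408, reject H₀

Derivation:
df = n - 1 = 53
SE = s/√n = 5/√54 = 0.6804
t = (x̄ - μ₀)/SE = (83.24 - 76)/0.6804 = 10.6408
Critical value: t_{0.005,53} = ±2.672
p-value < 0.0001
Decision: reject H₀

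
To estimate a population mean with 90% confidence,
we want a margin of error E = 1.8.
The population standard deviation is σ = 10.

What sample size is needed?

Answer: n = 84

Derivation:
z_0.05 = 1.645
n = (z×σ/E)² = (1.645×10/1.8)²
n = 83.5193
Round up: n = 84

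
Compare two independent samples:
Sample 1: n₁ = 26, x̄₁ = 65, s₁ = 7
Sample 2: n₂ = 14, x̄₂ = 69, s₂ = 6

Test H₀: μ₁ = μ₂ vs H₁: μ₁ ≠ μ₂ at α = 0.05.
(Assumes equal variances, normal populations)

Pooled variance: s²_p = [25×7² + 13×6²]/(38) = 44.5526
s_p = 6.6748
SE = s_p×√(1/n₁ + 1/n₂) = 6.6748×√(1/26 + 1/14) = 2.2127
t = (x̄₁ - x̄₂)/SE = (65 - 69)/2.2127 = -1.8077
df = 38, t-critical = ±2.024
Decision: fail to reject H₀

Answer: t = -1.8077, fail to reject H₀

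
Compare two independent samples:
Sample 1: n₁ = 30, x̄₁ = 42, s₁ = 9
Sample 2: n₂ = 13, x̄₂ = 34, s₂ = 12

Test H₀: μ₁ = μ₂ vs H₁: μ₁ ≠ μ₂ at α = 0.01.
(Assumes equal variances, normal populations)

Pooled variance: s²_p = [29×9² + 12×12²]/(41) = 99.4390
s_p = 9.9719
SE = s_p×√(1/n₁ + 1/n₂) = 9.9719×√(1/30 + 1/13) = 3.3112
t = (x̄₁ - x̄₂)/SE = (42 - 34)/3.3112 = 2.4160
df = 41, t-critical = ±2.701
Decision: fail to reject H₀

Answer: t = 2.4160, fail to reject H₀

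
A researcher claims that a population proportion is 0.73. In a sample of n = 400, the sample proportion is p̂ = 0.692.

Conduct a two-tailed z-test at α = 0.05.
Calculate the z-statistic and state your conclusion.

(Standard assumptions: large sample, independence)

H₀: p = 0.73, H₁: p ≠ 0.73
Standard error: SE = √(p₀(1-p₀)/n) = √(0.73×0.27/400) = 0.022198
z-statistic: z = (p̂ - p₀)/SE = (0.692 - 0.73)/0.022198 = -1.7119
Critical value: z_0.025 = ±1.960
p-value = 0.0869
Decision: fail to reject H₀ at α = 0.05

Answer: z = -1.7119, fail to reject H₀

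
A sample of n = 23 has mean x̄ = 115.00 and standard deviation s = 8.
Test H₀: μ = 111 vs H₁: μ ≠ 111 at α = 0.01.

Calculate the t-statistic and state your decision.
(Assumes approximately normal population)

df = n - 1 = 22
SE = s/√n = 8/√23 = 1.6681
t = (x̄ - μ₀)/SE = (115.00 - 111)/1.6681 = 2.3979
Critical value: t_{0.005,22} = ±2.819
p-value ≈ 0.0254
Decision: fail to reject H₀

Answer: t = 2.3979, fail to reject H₀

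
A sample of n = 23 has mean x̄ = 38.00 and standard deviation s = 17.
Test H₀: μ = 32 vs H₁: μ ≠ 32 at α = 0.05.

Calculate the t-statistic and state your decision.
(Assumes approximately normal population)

df = n - 1 = 22
SE = s/√n = 17/√23 = 3.5447
t = (x̄ - μ₀)/SE = (38.00 - 32)/3.5447 = 1.6927
Critical value: t_{0.025,22} = ±2.074
p-value ≈ 0.1046
Decision: fail to reject H₀

Answer: t = 1.6927, fail to reject H₀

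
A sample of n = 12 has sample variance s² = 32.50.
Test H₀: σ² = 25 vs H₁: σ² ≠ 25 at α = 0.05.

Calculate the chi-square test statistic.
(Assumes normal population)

Answer: χ² = 14.3000, fail to reject H₀

Derivation:
df = n - 1 = 11
χ² = (n-1)s²/σ₀² = 11×32.50/25 = 14.3000
Critical values: χ²_{0.975,11} = 3.816, χ²_{0.025,11} = 21.920
Rejection region: χ² < 3.816 or χ² > 21.920
Decision: fail to reject H₀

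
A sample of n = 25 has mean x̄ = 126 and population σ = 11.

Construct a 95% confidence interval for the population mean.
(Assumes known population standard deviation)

Answer: (121.6880, 130.3120)

Derivation:
Confidence level: 95%, α = 0.05
z_0.025 = 1.960
SE = σ/√n = 11/√25 = 2.2000
Margin of error = 1.960 × 2.2000 = 4.3120
CI: x̄ ± margin = 126 ± 4.3120
CI: (121.6880, 130.3120)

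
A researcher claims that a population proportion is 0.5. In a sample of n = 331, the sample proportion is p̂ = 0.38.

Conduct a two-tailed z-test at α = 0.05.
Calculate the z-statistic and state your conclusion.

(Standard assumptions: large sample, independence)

Answer: z = -4.3665, reject H₀

Derivation:
H₀: p = 0.5, H₁: p ≠ 0.5
Standard error: SE = √(p₀(1-p₀)/n) = √(0.5×0.5/331) = 0.027482
z-statistic: z = (p̂ - p₀)/SE = (0.38 - 0.5)/0.027482 = -4.3665
Critical value: z_0.025 = ±1.960
p-value < 0.0001
Decision: reject H₀ at α = 0.05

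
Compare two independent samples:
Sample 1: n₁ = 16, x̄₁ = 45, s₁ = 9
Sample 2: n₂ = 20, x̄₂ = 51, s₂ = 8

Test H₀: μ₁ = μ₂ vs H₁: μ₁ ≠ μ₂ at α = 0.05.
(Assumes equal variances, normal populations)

Pooled variance: s²_p = [15×9² + 19×8²]/(34) = 71.5000
s_p = 8.4558
SE = s_p×√(1/n₁ + 1/n₂) = 8.4558×√(1/16 + 1/20) = 2.8362
t = (x̄₁ - x̄₂)/SE = (45 - 51)/2.8362 = -2.1155
df = 34, t-critical = ±2.032
Decision: reject H₀

Answer: t = -2.1155, reject H₀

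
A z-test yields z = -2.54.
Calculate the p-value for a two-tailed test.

For z = -2.54:
p = 2×P(Z > |-2.54|) = 2×(1 - Φ(2.54)) = 0.0111

Answer: p-value ≈ 0.0111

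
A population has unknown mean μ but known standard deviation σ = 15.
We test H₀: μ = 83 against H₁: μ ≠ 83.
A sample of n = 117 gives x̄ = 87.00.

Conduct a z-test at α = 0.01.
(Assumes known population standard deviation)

Standard error: SE = σ/√n = 15/√117 = 1.3868
z-statistic: z = (x̄ - μ₀)/SE = (87.00 - 83)/1.3868 = 2.8843
Critical value: ±2.576
p-value = 0.0039
Decision: reject H₀

Answer: z = 2.8843, reject H₀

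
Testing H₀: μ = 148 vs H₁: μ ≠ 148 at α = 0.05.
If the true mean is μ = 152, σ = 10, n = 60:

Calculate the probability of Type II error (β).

SE = σ/√n = 10/√60 = 1.2910
Critical values: μ₀ ± z_0.025×SE = 148 ± 1.960×1.2910
Acceptance region: (145.4696, 150.5304)
Under H₁ (μ = 152): z_high = (150.5304 - 152)/1.2910 = -1.1383, z_low = (145.4696 - 152)/1.2910 = -5.0584
β = P(not reject | H₁) = Φ(-1.1383) - Φ(-5.0584) ≈ 0.1275

Answer: β ≈ 0.1275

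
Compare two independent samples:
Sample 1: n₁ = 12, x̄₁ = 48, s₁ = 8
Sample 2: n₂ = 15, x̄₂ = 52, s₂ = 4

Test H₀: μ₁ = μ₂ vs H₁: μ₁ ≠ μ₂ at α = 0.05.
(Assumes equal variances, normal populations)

Pooled variance: s²_p = [11×8² + 14×4²]/(25) = 37.1200
s_p = 6.0926
SE = s_p×√(1/n₁ + 1/n₂) = 6.0926×√(1/12 + 1/15) = 2.3597
t = (x̄₁ - x̄₂)/SE = (48 - 52)/2.3597 = -1.6951
df = 25, t-critical = ±2.060
Decision: fail to reject H₀

Answer: t = -1.6951, fail to reject H₀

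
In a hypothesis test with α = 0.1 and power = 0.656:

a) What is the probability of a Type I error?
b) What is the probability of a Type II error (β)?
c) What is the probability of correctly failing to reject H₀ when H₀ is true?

Answer: a) 0.1, b) 0.344, c) 0.9

Derivation:
a) Type I error probability = α = 0.1
b) Power = P(reject H₀ | H₁ true) = 1 - β = 0.656, so Type II error probability = β = 1 - Power = 0.344
c) P(fail to reject H₀ | H₀ true) = 1 - α = 0.9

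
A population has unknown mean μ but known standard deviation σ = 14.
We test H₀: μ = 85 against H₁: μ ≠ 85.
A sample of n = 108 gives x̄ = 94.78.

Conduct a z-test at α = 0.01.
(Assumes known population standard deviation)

Answer: z = 7.2595, reject H₀

Derivation:
Standard error: SE = σ/√n = 14/√108 = 1.3472
z-statistic: z = (x̄ - μ₀)/SE = (94.78 - 85)/1.3472 = 7.2595
Critical value: ±2.576
p-value < 0.0001
Decision: reject H₀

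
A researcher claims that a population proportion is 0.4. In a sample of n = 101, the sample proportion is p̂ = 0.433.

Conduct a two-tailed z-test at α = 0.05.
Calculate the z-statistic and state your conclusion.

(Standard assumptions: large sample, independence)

H₀: p = 0.4, H₁: p ≠ 0.4
Standard error: SE = √(p₀(1-p₀)/n) = √(0.4×0.6/101) = 0.048747
z-statistic: z = (p̂ - p₀)/SE = (0.433 - 0.4)/0.048747 = 0.6770
Critical value: z_0.025 = ±1.960
p-value = 0.4984
Decision: fail to reject H₀ at α = 0.05

Answer: z = 0.6770, fail to reject H₀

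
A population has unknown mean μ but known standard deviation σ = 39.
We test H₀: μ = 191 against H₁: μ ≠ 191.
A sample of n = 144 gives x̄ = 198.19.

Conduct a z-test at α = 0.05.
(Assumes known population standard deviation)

Standard error: SE = σ/√n = 39/√144 = 3.2500
z-statistic: z = (x̄ - μ₀)/SE = (198.19 - 191)/3.2500 = 2.2123
Critical value: ±1.960
p-value = 0.0269
Decision: reject H₀

Answer: z = 2.2123, reject H₀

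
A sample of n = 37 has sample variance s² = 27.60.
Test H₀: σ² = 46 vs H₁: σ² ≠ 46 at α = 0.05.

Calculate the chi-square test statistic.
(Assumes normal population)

df = n - 1 = 36
χ² = (n-1)s²/σ₀² = 36×27.60/46 = 21.6000
Critical values: χ²_{0.975,36} = 21.336, χ²_{0.025,36} = 54.437
Rejection region: χ² < 21.336 or χ² > 54.437
Decision: fail to reject H₀

Answer: χ² = 21.6000, fail to reject H₀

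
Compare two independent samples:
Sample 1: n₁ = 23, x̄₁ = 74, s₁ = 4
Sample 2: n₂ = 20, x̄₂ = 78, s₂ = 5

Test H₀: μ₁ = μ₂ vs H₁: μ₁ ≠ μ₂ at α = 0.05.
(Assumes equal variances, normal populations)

Pooled variance: s²_p = [22×4² + 19×5²]/(41) = 20.1707
s_p = 4.4912
SE = s_p×√(1/n₁ + 1/n₂) = 4.4912×√(1/23 + 1/20) = 1.3731
t = (x̄₁ - x̄₂)/SE = (74 - 78)/1.3731 = -2.9131
df = 41, t-critical = ±2.020
Decision: reject H₀

Answer: t = -2.9131, reject H₀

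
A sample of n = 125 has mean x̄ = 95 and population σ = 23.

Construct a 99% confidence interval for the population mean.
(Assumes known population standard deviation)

Confidence level: 99%, α = 0.01
z_0.005 = 2.576
SE = σ/√n = 23/√125 = 2.0572
Margin of error = 2.576 × 2.0572 = 5.2993
CI: x̄ ± margin = 95 ± 5.2993
CI: (89.7007, 100.2993)

Answer: (89.7007, 100.2993)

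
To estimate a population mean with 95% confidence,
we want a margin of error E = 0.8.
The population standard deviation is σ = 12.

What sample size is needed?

z_0.025 = 1.960
n = (z×σ/E)² = (1.960×12/0.8)²
n = 864.3600
Round up: n = 865

Answer: n = 865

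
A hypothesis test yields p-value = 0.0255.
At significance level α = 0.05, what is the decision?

Answer: reject H₀

Derivation:
Compare p-value to α:
0.0255 < 0.05
Decision: reject H₀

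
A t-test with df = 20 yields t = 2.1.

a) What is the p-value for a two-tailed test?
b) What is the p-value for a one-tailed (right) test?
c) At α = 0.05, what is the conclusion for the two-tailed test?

Answer: a) 0.0486, b) 0.0243, c) reject H₀

Derivation:
Using t-distribution with df = 20:
a) Two-tailed: p = 2×P(T > 2.1) = 0.0486
b) One-tailed: p = P(T > 2.1) = 0.0243
c) 0.0486 < 0.05, reject H₀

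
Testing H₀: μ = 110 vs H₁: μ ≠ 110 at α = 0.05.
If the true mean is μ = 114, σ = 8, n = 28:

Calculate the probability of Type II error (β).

Answer: β ≈ 0.2464

Derivation:
SE = σ/√n = 8/√28 = 1.5119
Critical values: μ₀ ± z_0.025×SE = 110 ± 1.960×1.5119
Acceptance region: (107.0367, 112.9633)
Under H₁ (μ = 114): z_high = (112.9633 - 114)/1.5119 = -0.6857, z_low = (107.0367 - 114)/1.5119 = -4.6057
β = P(not reject | H₁) = Φ(-0.6857) - Φ(-4.6057) ≈ 0.2464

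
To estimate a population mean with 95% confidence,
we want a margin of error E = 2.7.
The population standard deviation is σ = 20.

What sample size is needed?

z_0.025 = 1.960
n = (z×σ/E)² = (1.960×20/2.7)²
n = 210.7874
Round up: n = 211

Answer: n = 211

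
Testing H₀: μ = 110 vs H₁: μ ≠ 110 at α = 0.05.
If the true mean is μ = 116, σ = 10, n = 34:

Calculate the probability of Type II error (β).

Answer: β ≈ 0.0620

Derivation:
SE = σ/√n = 10/√34 = 1.7150
Critical values: μ₀ ± z_0.025×SE = 110 ± 1.960×1.7150
Acceptance region: (106.6386, 113.3614)
Under H₁ (μ = 116): z_high = (113.3614 - 116)/1.7150 = -1.5385, z_low = (106.6386 - 116)/1.7150 = -5.4585
β = P(not reject | H₁) = Φ(-1.5385) - Φ(-5.4585) ≈ 0.0620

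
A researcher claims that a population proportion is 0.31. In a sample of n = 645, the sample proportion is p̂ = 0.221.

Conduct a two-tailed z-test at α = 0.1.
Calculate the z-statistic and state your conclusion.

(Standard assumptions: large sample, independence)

H₀: p = 0.31, H₁: p ≠ 0.31
Standard error: SE = √(p₀(1-p₀)/n) = √(0.31×0.69/645) = 0.018211
z-statistic: z = (p̂ - p₀)/SE = (0.221 - 0.31)/0.018211 = -4.8872
Critical value: z_0.05 = ±1.645
p-value < 0.0001
Decision: reject H₀ at α = 0.1

Answer: z = -4.8872, reject H₀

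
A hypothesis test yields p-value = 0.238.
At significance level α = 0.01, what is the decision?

Compare p-value to α:
0.238 ≥ 0.01
Decision: fail to reject H₀

Answer: fail to reject H₀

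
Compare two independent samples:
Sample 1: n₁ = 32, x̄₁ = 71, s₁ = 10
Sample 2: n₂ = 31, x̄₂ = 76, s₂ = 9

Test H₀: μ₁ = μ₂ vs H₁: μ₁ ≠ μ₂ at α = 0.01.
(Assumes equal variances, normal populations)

Pooled variance: s²_p = [31×10² + 30×9²]/(61) = 90.6557
s_p = 9.5213
SE = s_p×√(1/n₁ + 1/n₂) = 9.5213×√(1/32 + 1/31) = 2.3994
t = (x̄₁ - x̄₂)/SE = (71 - 76)/2.3994 = -2.0839
df = 61, t-critical = ±2.659
Decision: fail to reject H₀

Answer: t = -2.0839, fail to reject H₀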